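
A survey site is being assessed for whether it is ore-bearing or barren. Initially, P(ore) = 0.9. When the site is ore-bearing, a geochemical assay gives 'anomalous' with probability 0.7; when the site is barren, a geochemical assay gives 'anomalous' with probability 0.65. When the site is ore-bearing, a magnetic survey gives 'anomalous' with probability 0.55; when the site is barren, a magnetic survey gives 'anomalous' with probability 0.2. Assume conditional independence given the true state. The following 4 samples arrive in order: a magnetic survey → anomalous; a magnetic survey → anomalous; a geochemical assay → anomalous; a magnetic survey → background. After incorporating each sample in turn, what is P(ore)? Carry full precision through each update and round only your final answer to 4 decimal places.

0.9763

After a magnetic survey='anomalous': P(ore) = 0.55·0.9000 / (0.55·0.9000 + 0.2·0.1000) ≈ 0.9612
After a magnetic survey='anomalous': P(ore) = 0.55·0.9612 / (0.55·0.9612 + 0.2·0.0388) ≈ 0.9855
After a geochemical assay='anomalous': P(ore) = 0.7·0.9855 / (0.7·0.9855 + 0.65·0.0145) ≈ 0.9865
After a magnetic survey='background': P(ore) = 0.45·0.9865 / (0.45·0.9865 + 0.8·0.0135) ≈ 0.9763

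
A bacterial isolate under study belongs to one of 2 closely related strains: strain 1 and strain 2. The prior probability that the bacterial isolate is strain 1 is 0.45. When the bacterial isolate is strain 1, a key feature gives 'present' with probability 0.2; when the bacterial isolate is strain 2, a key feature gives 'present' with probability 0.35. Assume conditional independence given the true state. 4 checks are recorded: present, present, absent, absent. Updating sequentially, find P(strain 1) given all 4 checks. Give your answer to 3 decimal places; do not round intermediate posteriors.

0.288

After 'present': P(strain 1) = 0.2·0.4500 / (0.2·0.4500 + 0.35·0.5500) ≈ 0.3186
After 'present': P(strain 1) = 0.2·0.3186 / (0.2·0.3186 + 0.35·0.6814) ≈ 0.2108
After 'absent': P(strain 1) = 0.8·0.2108 / (0.8·0.2108 + 0.65·0.7892) ≈ 0.2474
After 'absent': P(strain 1) = 0.8·0.2474 / (0.8·0.2474 + 0.65·0.7526) ≈ 0.2881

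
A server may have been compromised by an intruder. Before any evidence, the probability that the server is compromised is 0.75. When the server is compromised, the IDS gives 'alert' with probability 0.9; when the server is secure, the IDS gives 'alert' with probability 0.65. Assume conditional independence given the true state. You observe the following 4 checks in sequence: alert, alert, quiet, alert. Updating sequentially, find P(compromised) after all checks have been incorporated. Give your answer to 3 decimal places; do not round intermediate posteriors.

0.695

After 'alert': P(compromised) = 0.9·0.7500 / (0.9·0.7500 + 0.65·0.2500) ≈ 0.8060
After 'alert': P(compromised) = 0.9·0.8060 / (0.9·0.8060 + 0.65·0.1940) ≈ 0.8519
After 'quiet': P(compromised) = 0.1·0.8519 / (0.1·0.8519 + 0.35·0.1481) ≈ 0.6217
After 'alert': P(compromised) = 0.9·0.6217 / (0.9·0.6217 + 0.65·0.3783) ≈ 0.6947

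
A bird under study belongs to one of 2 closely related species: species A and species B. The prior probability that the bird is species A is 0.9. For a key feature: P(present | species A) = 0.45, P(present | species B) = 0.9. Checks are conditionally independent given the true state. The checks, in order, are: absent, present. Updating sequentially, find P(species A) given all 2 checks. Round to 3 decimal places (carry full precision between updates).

After 'absent': P(species A) = 0.55·0.9000 / (0.55·0.9000 + 0.1·0.1000) ≈ 0.9802
After 'present': P(species A) = 0.45·0.9802 / (0.45·0.9802 + 0.9·0.0198) ≈ 0.9612

0.961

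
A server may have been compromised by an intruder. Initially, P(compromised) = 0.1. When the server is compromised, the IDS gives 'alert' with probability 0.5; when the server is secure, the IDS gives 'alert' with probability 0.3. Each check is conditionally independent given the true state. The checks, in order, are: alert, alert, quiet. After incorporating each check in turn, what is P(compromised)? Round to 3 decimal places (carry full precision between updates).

After 'alert': P(compromised) = 0.5·0.1000 / (0.5·0.1000 + 0.3·0.9000) ≈ 0.1562
After 'alert': P(compromised) = 0.5·0.1562 / (0.5·0.1562 + 0.3·0.8438) ≈ 0.2358
After 'quiet': P(compromised) = 0.5·0.2358 / (0.5·0.2358 + 0.7·0.7642) ≈ 0.1806

0.181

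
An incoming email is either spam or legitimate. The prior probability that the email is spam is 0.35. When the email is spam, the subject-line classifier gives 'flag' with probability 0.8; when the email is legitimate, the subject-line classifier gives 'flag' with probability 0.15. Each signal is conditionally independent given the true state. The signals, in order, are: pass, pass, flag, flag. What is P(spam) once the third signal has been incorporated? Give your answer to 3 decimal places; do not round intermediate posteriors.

After 'pass': P(spam) = 0.2·0.3500 / (0.2·0.3500 + 0.85·0.6500) ≈ 0.1124
After 'pass': P(spam) = 0.2·0.1124 / (0.2·0.1124 + 0.85·0.8876) ≈ 0.0289
After 'flag': P(spam) = 0.8·0.0289 / (0.8·0.0289 + 0.15·0.9711) ≈ 0.1372

0.137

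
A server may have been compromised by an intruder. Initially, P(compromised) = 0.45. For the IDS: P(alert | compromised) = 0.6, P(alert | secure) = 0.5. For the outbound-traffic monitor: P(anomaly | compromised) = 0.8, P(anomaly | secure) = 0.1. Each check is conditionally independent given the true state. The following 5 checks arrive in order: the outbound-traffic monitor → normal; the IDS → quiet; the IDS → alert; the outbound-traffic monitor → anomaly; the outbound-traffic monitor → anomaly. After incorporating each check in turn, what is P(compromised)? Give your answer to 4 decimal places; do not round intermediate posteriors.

0.9178

Apply Bayes' rule sequentially, carrying P(compromised) forward.
After the outbound-traffic monitor='normal': P(compromised) = 0.2·0.4500 / (0.2·0.4500 + 0.9·0.5500) ≈ 0.1538
After the IDS='quiet': P(compromised) = 0.4·0.1538 / (0.4·0.1538 + 0.5·0.8462) ≈ 0.1270
After the IDS='alert': P(compromised) = 0.6·0.1270 / (0.6·0.1270 + 0.5·0.8730) ≈ 0.1486
After the outbound-traffic monitor='anomaly': P(compromised) = 0.8·0.1486 / (0.8·0.1486 + 0.1·0.8514) ≈ 0.5827
After the outbound-traffic monitor='anomaly': P(compromised) = 0.8·0.5827 / (0.8·0.5827 + 0.1·0.4173) ≈ 0.9178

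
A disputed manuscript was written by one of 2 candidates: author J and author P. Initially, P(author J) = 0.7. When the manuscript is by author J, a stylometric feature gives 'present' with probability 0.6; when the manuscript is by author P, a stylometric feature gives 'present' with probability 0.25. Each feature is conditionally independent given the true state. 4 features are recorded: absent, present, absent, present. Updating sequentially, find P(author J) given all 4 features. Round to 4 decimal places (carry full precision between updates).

Apply Bayes' rule sequentially, carrying P(author J) forward.
After 'absent': P(author J) = 0.4·0.7000 / (0.4·0.7000 + 0.75·0.3000) ≈ 0.5545
After 'present': P(author J) = 0.6·0.5545 / (0.6·0.5545 + 0.25·0.4455) ≈ 0.7492
After 'absent': P(author J) = 0.4·0.7492 / (0.4·0.7492 + 0.75·0.2508) ≈ 0.6143
After 'present': P(author J) = 0.6·0.6143 / (0.6·0.6143 + 0.25·0.3857) ≈ 0.7927

0.7927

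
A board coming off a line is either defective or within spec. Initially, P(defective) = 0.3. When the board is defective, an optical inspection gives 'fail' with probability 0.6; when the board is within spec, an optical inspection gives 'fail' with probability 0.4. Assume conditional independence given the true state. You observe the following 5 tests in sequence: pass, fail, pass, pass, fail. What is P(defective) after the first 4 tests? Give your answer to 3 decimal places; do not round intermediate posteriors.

Each posterior becomes the prior for the next update.
After 'pass': P(defective) = 0.4·0.3000 / (0.4·0.3000 + 0.6·0.7000) ≈ 0.2222
After 'fail': P(defective) = 0.6·0.2222 / (0.6·0.2222 + 0.4·0.7778) ≈ 0.3000
After 'pass': P(defective) = 0.4·0.3000 / (0.4·0.3000 + 0.6·0.7000) ≈ 0.2222
After 'pass': P(defective) = 0.4·0.2222 / (0.4·0.2222 + 0.6·0.7778) ≈ 0.1600

0.160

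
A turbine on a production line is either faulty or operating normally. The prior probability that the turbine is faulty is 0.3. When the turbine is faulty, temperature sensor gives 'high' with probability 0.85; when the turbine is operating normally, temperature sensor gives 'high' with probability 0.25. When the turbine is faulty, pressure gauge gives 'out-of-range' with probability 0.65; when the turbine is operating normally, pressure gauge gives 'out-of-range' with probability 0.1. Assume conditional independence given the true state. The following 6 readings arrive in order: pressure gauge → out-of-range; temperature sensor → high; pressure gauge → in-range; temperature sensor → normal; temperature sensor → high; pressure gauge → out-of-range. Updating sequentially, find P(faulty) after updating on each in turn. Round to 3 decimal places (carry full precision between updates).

After pressure gauge='out-of-range': P(faulty) = 0.65·0.3000 / (0.65·0.3000 + 0.1·0.7000) ≈ 0.7358
After temperature sensor='high': P(faulty) = 0.85·0.7358 / (0.85·0.7358 + 0.25·0.2642) ≈ 0.9045
After pressure gauge='in-range': P(faulty) = 0.35·0.9045 / (0.35·0.9045 + 0.9·0.0955) ≈ 0.7865
After temperature sensor='normal': P(faulty) = 0.15·0.7865 / (0.15·0.7865 + 0.75·0.2135) ≈ 0.4242
After temperature sensor='high': P(faulty) = 0.85·0.4242 / (0.85·0.4242 + 0.25·0.5758) ≈ 0.7147
After pressure gauge='out-of-range': P(faulty) = 0.65·0.7147 / (0.65·0.7147 + 0.1·0.2853) ≈ 0.9421

0.942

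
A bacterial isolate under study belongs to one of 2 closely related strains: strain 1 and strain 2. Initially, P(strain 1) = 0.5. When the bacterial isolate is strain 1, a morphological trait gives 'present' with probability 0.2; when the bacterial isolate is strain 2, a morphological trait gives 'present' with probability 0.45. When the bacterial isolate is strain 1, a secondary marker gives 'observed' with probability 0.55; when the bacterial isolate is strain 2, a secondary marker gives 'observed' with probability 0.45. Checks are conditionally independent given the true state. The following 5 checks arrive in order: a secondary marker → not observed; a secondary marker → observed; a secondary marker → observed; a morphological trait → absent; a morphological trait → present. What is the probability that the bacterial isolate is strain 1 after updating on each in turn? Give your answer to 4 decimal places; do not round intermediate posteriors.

0.4414

After a secondary marker='not observed': P(strain 1) = 0.45·0.5000 / (0.45·0.5000 + 0.55·0.5000) ≈ 0.4500
After a secondary marker='observed': P(strain 1) = 0.55·0.4500 / (0.55·0.4500 + 0.45·0.5500) ≈ 0.5000
After a secondary marker='observed': P(strain 1) = 0.55·0.5000 / (0.55·0.5000 + 0.45·0.5000) ≈ 0.5500
After a morphological trait='absent': P(strain 1) = 0.8·0.5500 / (0.8·0.5500 + 0.55·0.4500) ≈ 0.6400
After a morphological trait='present': P(strain 1) = 0.2·0.6400 / (0.2·0.6400 + 0.45·0.3600) ≈ 0.4414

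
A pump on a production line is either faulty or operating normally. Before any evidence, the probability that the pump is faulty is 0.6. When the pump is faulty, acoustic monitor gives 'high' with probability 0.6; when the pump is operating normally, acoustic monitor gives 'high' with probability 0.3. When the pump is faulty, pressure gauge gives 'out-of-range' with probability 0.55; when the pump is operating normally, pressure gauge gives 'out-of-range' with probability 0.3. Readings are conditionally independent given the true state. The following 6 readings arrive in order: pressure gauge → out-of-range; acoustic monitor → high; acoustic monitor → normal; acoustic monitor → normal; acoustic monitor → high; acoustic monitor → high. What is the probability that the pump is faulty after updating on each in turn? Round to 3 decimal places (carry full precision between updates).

Each posterior becomes the prior for the next update.
After pressure gauge='out-of-range': P(faulty) = 0.55·0.6000 / (0.55·0.6000 + 0.3·0.4000) ≈ 0.7333
After acoustic monitor='high': P(faulty) = 0.6·0.7333 / (0.6·0.7333 + 0.3·0.2667) ≈ 0.8462
After acoustic monitor='normal': P(faulty) = 0.4·0.8462 / (0.4·0.8462 + 0.7·0.1538) ≈ 0.7586
After acoustic monitor='normal': P(faulty) = 0.4·0.7586 / (0.4·0.7586 + 0.7·0.2414) ≈ 0.6423
After acoustic monitor='high': P(faulty) = 0.6·0.6423 / (0.6·0.6423 + 0.3·0.3577) ≈ 0.7822
After acoustic monitor='high': P(faulty) = 0.6·0.7822 / (0.6·0.7822 + 0.3·0.2178) ≈ 0.8778

0.878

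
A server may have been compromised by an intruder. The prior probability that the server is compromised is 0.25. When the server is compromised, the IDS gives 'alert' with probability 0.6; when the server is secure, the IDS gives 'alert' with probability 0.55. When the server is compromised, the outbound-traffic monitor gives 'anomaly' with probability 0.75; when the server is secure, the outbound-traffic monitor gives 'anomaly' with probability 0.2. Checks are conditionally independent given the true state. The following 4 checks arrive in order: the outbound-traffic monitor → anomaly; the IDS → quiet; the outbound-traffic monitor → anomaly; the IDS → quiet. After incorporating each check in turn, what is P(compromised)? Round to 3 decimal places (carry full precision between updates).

0.787

After the outbound-traffic monitor='anomaly': P(compromised) = 0.75·0.2500 / (0.75·0.2500 + 0.2·0.7500) ≈ 0.5556
After the IDS='quiet': P(compromised) = 0.4·0.5556 / (0.4·0.5556 + 0.45·0.4444) ≈ 0.5263
After the outbound-traffic monitor='anomaly': P(compromised) = 0.75·0.5263 / (0.75·0.5263 + 0.2·0.4737) ≈ 0.8065
After the IDS='quiet': P(compromised) = 0.4·0.8065 / (0.4·0.8065 + 0.45·0.1935) ≈ 0.7874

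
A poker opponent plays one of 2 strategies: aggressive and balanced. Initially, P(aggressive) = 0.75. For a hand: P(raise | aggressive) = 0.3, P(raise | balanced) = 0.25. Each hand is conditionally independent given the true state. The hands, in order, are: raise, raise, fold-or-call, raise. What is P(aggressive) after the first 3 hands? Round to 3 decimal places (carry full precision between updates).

After 'raise': P(aggressive) = 0.3·0.7500 / (0.3·0.7500 + 0.25·0.2500) ≈ 0.7826
After 'raise': P(aggressive) = 0.3·0.7826 / (0.3·0.7826 + 0.25·0.2174) ≈ 0.8120
After 'fold-or-call': P(aggressive) = 0.7·0.8120 / (0.7·0.8120 + 0.75·0.1880) ≈ 0.8013

0.801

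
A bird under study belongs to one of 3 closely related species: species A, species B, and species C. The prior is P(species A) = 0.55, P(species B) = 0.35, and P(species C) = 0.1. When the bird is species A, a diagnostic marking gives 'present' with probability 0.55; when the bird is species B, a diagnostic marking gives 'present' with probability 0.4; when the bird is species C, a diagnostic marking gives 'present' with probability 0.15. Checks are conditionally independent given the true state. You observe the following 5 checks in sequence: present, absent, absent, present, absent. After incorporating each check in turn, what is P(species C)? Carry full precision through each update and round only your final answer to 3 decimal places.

Apply Bayes' rule sequentially, carrying P(species C) forward.
After 'present': normaliser = 0.55·0.5500 + 0.4·0.3500 + 0.15·0.1000; P(species A) ≈ 0.6612, P(species B) ≈ 0.3060, P(species C) ≈ 0.0328
After 'absent': normaliser = 0.45·0.6612 + 0.6·0.3060 + 0.85·0.0328; P(species A) ≈ 0.5845, P(species B) ≈ 0.3607, P(species C) ≈ 0.0548
After 'absent': normaliser = 0.45·0.5845 + 0.6·0.3607 + 0.85·0.0548; P(species A) ≈ 0.5001, P(species B) ≈ 0.4114, P(species C) ≈ 0.0885
After 'present': normaliser = 0.55·0.5001 + 0.4·0.4114 + 0.15·0.0885; P(species A) ≈ 0.6073, P(species B) ≈ 0.3634, P(species C) ≈ 0.0293
After 'absent': normaliser = 0.45·0.6073 + 0.6·0.3634 + 0.85·0.0293; P(species A) ≈ 0.5294, P(species B) ≈ 0.4224, P(species C) ≈ 0.0482

0.048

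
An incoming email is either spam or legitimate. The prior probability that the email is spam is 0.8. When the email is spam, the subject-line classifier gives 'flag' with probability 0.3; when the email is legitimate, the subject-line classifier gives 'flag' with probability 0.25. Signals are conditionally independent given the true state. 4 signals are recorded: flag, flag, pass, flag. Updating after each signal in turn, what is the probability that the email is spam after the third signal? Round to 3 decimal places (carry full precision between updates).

After 'flag': P(spam) = 0.3·0.8000 / (0.3·0.8000 + 0.25·0.2000) ≈ 0.8276
After 'flag': P(spam) = 0.3·0.8276 / (0.3·0.8276 + 0.25·0.1724) ≈ 0.8521
After 'pass': P(spam) = 0.7·0.8521 / (0.7·0.8521 + 0.75·0.1479) ≈ 0.8432

0.843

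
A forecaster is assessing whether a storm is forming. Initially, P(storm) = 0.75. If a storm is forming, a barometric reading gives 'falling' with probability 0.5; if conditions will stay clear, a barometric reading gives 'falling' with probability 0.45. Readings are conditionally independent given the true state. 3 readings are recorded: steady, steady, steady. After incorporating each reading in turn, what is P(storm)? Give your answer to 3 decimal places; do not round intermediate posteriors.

0.693

After 'steady': P(storm) = 0.5·0.7500 / (0.5·0.7500 + 0.55·0.2500) ≈ 0.7317
After 'steady': P(storm) = 0.5·0.7317 / (0.5·0.7317 + 0.55·0.2683) ≈ 0.7126
After 'steady': P(storm) = 0.5·0.7126 / (0.5·0.7126 + 0.55·0.2874) ≈ 0.6927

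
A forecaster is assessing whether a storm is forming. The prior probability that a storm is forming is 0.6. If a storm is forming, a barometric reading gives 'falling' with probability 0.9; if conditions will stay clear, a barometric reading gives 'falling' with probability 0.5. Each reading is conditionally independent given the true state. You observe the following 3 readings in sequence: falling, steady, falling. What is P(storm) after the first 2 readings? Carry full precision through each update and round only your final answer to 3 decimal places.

Apply Bayes' rule sequentially, carrying P(storm) forward.
After 'falling': P(storm) = 0.9·0.6000 / (0.9·0.6000 + 0.5·0.4000) ≈ 0.7297
After 'steady': P(storm) = 0.1·0.7297 / (0.1·0.7297 + 0.5·0.2703) ≈ 0.3506

0.351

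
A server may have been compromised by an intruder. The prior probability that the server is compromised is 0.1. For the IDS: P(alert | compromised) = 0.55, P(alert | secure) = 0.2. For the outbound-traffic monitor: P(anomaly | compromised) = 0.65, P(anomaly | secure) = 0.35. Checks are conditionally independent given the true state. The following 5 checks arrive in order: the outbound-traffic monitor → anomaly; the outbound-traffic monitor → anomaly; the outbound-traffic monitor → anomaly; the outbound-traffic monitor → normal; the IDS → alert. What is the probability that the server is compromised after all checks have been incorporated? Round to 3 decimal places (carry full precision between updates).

0.513

After the outbound-traffic monitor='anomaly': P(compromised) = 0.65·0.1000 / (0.65·0.1000 + 0.35·0.9000) ≈ 0.1711
After the outbound-traffic monitor='anomaly': P(compromised) = 0.65·0.1711 / (0.65·0.1711 + 0.35·0.8289) ≈ 0.2770
After the outbound-traffic monitor='anomaly': P(compromised) = 0.65·0.2770 / (0.65·0.2770 + 0.35·0.7230) ≈ 0.4158
After the outbound-traffic monitor='normal': P(compromised) = 0.35·0.4158 / (0.35·0.4158 + 0.65·0.5842) ≈ 0.2770
After the IDS='alert': P(compromised) = 0.55·0.2770 / (0.55·0.2770 + 0.2·0.7230) ≈ 0.5131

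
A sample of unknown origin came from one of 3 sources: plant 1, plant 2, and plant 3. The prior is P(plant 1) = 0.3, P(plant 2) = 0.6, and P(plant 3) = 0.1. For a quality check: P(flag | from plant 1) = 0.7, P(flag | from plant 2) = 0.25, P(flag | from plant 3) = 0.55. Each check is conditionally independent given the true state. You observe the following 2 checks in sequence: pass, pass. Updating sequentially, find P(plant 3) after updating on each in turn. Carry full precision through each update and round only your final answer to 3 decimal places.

0.053

After 'pass': normaliser = 0.3·0.3000 + 0.75·0.6000 + 0.45·0.1000; P(plant 1) ≈ 0.1538, P(plant 2) ≈ 0.7692, P(plant 3) ≈ 0.0769
After 'pass': normaliser = 0.3·0.1538 + 0.75·0.7692 + 0.45·0.0769; P(plant 1) ≈ 0.0702, P(plant 2) ≈ 0.8772, P(plant 3) ≈ 0.0526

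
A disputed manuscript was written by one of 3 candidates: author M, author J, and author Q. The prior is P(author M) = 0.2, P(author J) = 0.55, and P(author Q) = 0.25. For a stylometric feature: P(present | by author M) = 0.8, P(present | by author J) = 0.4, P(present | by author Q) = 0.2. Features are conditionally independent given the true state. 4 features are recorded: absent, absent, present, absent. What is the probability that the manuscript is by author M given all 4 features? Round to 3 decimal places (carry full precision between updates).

0.017

After 'absent': normaliser = 0.2·0.2000 + 0.6·0.5500 + 0.8·0.2500; P(author M) ≈ 0.0702, P(author J) ≈ 0.5789, P(author Q) ≈ 0.3509
After 'absent': normaliser = 0.2·0.0702 + 0.6·0.5789 + 0.8·0.3509; P(author M) ≈ 0.0219, P(author J) ≈ 0.5410, P(author Q) ≈ 0.4372
After 'present': normaliser = 0.8·0.0219 + 0.4·0.5410 + 0.2·0.4372; P(author M) ≈ 0.0544, P(author J) ≈ 0.6735, P(author Q) ≈ 0.2721
After 'absent': normaliser = 0.2·0.0544 + 0.6·0.6735 + 0.8·0.2721; P(author M) ≈ 0.0172, P(author J) ≈ 0.6387, P(author Q) ≈ 0.3441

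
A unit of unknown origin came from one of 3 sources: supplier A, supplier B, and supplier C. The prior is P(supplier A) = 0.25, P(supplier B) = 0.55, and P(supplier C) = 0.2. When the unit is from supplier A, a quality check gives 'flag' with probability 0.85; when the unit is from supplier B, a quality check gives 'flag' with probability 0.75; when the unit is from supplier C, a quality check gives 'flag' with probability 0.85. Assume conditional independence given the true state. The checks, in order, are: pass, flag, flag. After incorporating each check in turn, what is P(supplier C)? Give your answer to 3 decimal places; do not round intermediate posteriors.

0.172

After 'pass': normaliser = 0.15·0.2500 + 0.25·0.5500 + 0.15·0.2000; P(supplier A) ≈ 0.1829, P(supplier B) ≈ 0.6707, P(supplier C) ≈ 0.1463
After 'flag': normaliser = 0.85·0.1829 + 0.75·0.6707 + 0.85·0.1463; P(supplier A) ≈ 0.1986, P(supplier B) ≈ 0.6425, P(supplier C) ≈ 0.1589
After 'flag': normaliser = 0.85·0.1986 + 0.75·0.6425 + 0.85·0.1589; P(supplier A) ≈ 0.2148, P(supplier B) ≈ 0.6133, P(supplier C) ≈ 0.1719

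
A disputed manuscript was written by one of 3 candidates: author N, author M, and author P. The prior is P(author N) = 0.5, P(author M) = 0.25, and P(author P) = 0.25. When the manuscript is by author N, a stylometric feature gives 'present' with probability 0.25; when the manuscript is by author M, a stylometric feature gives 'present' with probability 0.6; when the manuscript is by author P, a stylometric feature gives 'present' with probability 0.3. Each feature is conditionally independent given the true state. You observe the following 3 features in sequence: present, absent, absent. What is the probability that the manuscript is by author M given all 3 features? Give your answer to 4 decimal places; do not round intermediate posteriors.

After 'present': normaliser = 0.25·0.5000 + 0.6·0.2500 + 0.3·0.2500; P(author N) ≈ 0.3571, P(author M) ≈ 0.4286, P(author P) ≈ 0.2143
After 'absent': normaliser = 0.75·0.3571 + 0.4·0.4286 + 0.7·0.2143; P(author N) ≈ 0.4545, P(author M) ≈ 0.2909, P(author P) ≈ 0.2545
After 'absent': normaliser = 0.75·0.4545 + 0.4·0.2909 + 0.7·0.2545; P(author N) ≈ 0.5365, P(author M) ≈ 0.1831, P(author P) ≈ 0.2804

0.1831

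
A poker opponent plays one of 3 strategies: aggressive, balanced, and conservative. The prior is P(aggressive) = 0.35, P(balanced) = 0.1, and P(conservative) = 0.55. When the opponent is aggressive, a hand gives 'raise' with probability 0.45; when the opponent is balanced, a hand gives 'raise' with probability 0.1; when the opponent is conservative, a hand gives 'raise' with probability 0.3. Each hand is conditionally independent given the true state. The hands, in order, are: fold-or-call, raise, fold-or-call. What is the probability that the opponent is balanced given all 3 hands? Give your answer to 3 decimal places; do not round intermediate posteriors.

Apply Bayes' rule sequentially, carrying P(balanced) forward.
After 'fold-or-call': normaliser = 0.55·0.3500 + 0.9·0.1000 + 0.7·0.5500; P(aggressive) ≈ 0.2884, P(balanced) ≈ 0.1348, P(conservative) ≈ 0.5768
After 'raise': normaliser = 0.45·0.2884 + 0.1·0.1348 + 0.3·0.5768; P(aggressive) ≈ 0.4103, P(balanced) ≈ 0.0426, P(conservative) ≈ 0.5471
After 'fold-or-call': normaliser = 0.55·0.4103 + 0.9·0.0426 + 0.7·0.5471; P(aggressive) ≈ 0.3488, P(balanced) ≈ 0.0593, P(conservative) ≈ 0.5919

0.059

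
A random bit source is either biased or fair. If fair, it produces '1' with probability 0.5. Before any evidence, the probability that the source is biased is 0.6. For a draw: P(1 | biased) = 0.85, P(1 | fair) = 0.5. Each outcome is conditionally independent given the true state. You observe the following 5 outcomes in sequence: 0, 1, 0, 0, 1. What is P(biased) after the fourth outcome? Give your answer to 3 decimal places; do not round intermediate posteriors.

After '0': P(biased) = 0.15·0.6000 / (0.15·0.6000 + 0.5·0.4000) ≈ 0.3103
After '1': P(biased) = 0.85·0.3103 / (0.85·0.3103 + 0.5·0.6897) ≈ 0.4334
After '0': P(biased) = 0.15·0.4334 / (0.15·0.4334 + 0.5·0.5666) ≈ 0.1867
After '0': P(biased) = 0.15·0.1867 / (0.15·0.1867 + 0.5·0.8133) ≈ 0.0644

0.064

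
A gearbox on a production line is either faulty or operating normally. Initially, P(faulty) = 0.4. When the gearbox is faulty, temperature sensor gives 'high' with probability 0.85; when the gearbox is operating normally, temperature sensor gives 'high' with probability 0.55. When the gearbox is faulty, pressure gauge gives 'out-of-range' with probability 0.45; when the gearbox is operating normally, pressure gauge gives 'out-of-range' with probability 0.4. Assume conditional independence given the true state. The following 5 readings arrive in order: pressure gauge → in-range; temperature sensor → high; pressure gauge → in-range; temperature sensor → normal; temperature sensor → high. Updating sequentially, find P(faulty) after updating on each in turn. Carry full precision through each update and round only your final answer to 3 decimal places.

Apply Bayes' rule sequentially, carrying P(faulty) forward.
After pressure gauge='in-range': P(faulty) = 0.55·0.4000 / (0.55·0.4000 + 0.6·0.6000) ≈ 0.3793
After temperature sensor='high': P(faulty) = 0.85·0.3793 / (0.85·0.3793 + 0.55·0.6207) ≈ 0.4857
After pressure gauge='in-range': P(faulty) = 0.55·0.4857 / (0.55·0.4857 + 0.6·0.5143) ≈ 0.4640
After temperature sensor='normal': P(faulty) = 0.15·0.4640 / (0.15·0.4640 + 0.45·0.5360) ≈ 0.2240
After temperature sensor='high': P(faulty) = 0.85·0.2240 / (0.85·0.2240 + 0.55·0.7760) ≈ 0.3084

0.308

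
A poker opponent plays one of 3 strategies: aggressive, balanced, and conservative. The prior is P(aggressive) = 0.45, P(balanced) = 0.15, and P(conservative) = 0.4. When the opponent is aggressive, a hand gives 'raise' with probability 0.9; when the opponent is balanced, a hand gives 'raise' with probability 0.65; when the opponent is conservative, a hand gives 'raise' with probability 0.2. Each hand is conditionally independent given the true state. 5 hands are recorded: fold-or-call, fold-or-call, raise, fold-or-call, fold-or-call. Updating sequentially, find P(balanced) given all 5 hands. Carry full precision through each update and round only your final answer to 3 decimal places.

0.043

After 'fold-or-call': normaliser = 0.1·0.4500 + 0.35·0.1500 + 0.8·0.4000; P(aggressive) ≈ 0.1078, P(balanced) ≈ 0.1257, P(conservative) ≈ 0.7665
After 'fold-or-call': normaliser = 0.1·0.1078 + 0.35·0.1257 + 0.8·0.7665; P(aggressive) ≈ 0.0161, P(balanced) ≈ 0.0659, P(conservative) ≈ 0.9180
After 'raise': normaliser = 0.9·0.0161 + 0.65·0.0659 + 0.2·0.9180; P(aggressive) ≈ 0.0603, P(balanced) ≈ 0.1778, P(conservative) ≈ 0.7620
After 'fold-or-call': normaliser = 0.1·0.0603 + 0.35·0.1778 + 0.8·0.7620; P(aggressive) ≈ 0.0089, P(balanced) ≈ 0.0918, P(conservative) ≈ 0.8993
After 'fold-or-call': normaliser = 0.1·0.0089 + 0.35·0.0918 + 0.8·0.8993; P(aggressive) ≈ 0.0012, P(balanced) ≈ 0.0427, P(conservative) ≈ 0.9561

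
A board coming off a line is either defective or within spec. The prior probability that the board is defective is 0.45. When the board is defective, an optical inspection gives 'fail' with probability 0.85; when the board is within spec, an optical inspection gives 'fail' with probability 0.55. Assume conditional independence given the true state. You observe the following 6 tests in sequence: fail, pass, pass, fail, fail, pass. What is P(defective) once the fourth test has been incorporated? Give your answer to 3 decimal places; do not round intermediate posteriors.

0.178

After 'fail': P(defective) = 0.85·0.4500 / (0.85·0.4500 + 0.55·0.5500) ≈ 0.5584
After 'pass': P(defective) = 0.15·0.5584 / (0.15·0.5584 + 0.45·0.4416) ≈ 0.2965
After 'pass': P(defective) = 0.15·0.2965 / (0.15·0.2965 + 0.45·0.7035) ≈ 0.1232
After 'fail': P(defective) = 0.85·0.1232 / (0.85·0.1232 + 0.55·0.8768) ≈ 0.1784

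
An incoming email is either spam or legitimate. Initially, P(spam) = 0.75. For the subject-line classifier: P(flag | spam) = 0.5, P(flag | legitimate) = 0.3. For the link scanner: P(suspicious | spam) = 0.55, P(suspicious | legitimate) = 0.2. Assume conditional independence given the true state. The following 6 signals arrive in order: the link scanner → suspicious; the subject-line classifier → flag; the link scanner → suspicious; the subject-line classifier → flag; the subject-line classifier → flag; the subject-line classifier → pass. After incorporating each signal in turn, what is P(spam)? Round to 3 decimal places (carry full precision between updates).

Apply Bayes' rule sequentially, carrying P(spam) forward.
After the link scanner='suspicious': P(spam) = 0.55·0.7500 / (0.55·0.7500 + 0.2·0.2500) ≈ 0.8919
After the subject-line classifier='flag': P(spam) = 0.5·0.8919 / (0.5·0.8919 + 0.3·0.1081) ≈ 0.9322
After the link scanner='suspicious': P(spam) = 0.55·0.9322 / (0.55·0.9322 + 0.2·0.0678) ≈ 0.9742
After the subject-line classifier='flag': P(spam) = 0.5·0.9742 / (0.5·0.9742 + 0.3·0.0258) ≈ 0.9844
After the subject-line classifier='flag': P(spam) = 0.5·0.9844 / (0.5·0.9844 + 0.3·0.0156) ≈ 0.9906
After the subject-line classifier='pass': P(spam) = 0.5·0.9906 / (0.5·0.9906 + 0.7·0.0094) ≈ 0.9868

0.987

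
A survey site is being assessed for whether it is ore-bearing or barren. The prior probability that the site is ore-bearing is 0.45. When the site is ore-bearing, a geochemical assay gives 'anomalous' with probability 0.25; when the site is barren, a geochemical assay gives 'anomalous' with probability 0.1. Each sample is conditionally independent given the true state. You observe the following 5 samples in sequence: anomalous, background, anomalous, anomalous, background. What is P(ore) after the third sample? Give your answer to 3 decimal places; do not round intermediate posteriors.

0.810

After 'anomalous': P(ore) = 0.25·0.4500 / (0.25·0.4500 + 0.1·0.5500) ≈ 0.6716
After 'background': P(ore) = 0.75·0.6716 / (0.75·0.6716 + 0.9·0.3284) ≈ 0.6303
After 'anomalous': P(ore) = 0.25·0.6303 / (0.25·0.6303 + 0.1·0.3697) ≈ 0.8099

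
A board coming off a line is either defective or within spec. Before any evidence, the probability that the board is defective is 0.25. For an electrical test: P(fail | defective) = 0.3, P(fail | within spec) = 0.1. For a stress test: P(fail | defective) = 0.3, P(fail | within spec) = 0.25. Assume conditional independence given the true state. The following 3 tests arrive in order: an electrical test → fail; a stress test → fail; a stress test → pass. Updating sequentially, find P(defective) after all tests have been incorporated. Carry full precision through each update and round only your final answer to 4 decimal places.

After an electrical test='fail': P(defective) = 0.3·0.2500 / (0.3·0.2500 + 0.1·0.7500) ≈ 0.5000
After a stress test='fail': P(defective) = 0.3·0.5000 / (0.3·0.5000 + 0.25·0.5000) ≈ 0.5455
After a stress test='pass': P(defective) = 0.7·0.5455 / (0.7·0.5455 + 0.75·0.4545) ≈ 0.5283

0.5283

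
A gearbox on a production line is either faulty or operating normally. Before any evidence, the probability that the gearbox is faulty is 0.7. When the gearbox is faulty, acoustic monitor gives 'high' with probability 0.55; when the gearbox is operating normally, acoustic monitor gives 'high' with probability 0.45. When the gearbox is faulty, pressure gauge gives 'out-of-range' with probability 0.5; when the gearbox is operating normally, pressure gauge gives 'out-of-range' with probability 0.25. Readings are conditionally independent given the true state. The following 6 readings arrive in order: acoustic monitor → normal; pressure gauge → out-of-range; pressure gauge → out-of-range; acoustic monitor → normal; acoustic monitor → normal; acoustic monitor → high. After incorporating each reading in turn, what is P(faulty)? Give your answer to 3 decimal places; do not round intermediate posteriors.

0.862

After acoustic monitor='normal': P(faulty) = 0.45·0.7000 / (0.45·0.7000 + 0.55·0.3000) ≈ 0.6562
After pressure gauge='out-of-range': P(faulty) = 0.5·0.6562 / (0.5·0.6562 + 0.25·0.3438) ≈ 0.7925
After pressure gauge='out-of-range': P(faulty) = 0.5·0.7925 / (0.5·0.7925 + 0.25·0.2075) ≈ 0.8842
After acoustic monitor='normal': P(faulty) = 0.45·0.8842 / (0.45·0.8842 + 0.55·0.1158) ≈ 0.8620
After acoustic monitor='normal': P(faulty) = 0.45·0.8620 / (0.45·0.8620 + 0.55·0.1380) ≈ 0.8364
After acoustic monitor='high': P(faulty) = 0.55·0.8364 / (0.55·0.8364 + 0.45·0.1636) ≈ 0.8620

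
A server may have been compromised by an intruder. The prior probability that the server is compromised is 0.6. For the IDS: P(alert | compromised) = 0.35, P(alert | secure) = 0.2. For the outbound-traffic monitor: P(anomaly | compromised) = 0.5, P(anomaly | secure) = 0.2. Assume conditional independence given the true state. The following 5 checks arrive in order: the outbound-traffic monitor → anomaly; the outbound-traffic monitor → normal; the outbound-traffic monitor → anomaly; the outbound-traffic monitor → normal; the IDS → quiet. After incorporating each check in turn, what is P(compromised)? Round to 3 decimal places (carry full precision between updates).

After the outbound-traffic monitor='anomaly': P(compromised) = 0.5·0.6000 / (0.5·0.6000 + 0.2·0.4000) ≈ 0.7895
After the outbound-traffic monitor='normal': P(compromised) = 0.5·0.7895 / (0.5·0.7895 + 0.8·0.2105) ≈ 0.7009
After the outbound-traffic monitor='anomaly': P(compromised) = 0.5·0.7009 / (0.5·0.7009 + 0.2·0.2991) ≈ 0.8542
After the outbound-traffic monitor='normal': P(compromised) = 0.5·0.8542 / (0.5·0.8542 + 0.8·0.1458) ≈ 0.7855
After the IDS='quiet': P(compromised) = 0.65·0.7855 / (0.65·0.7855 + 0.8·0.2145) ≈ 0.7485

0.748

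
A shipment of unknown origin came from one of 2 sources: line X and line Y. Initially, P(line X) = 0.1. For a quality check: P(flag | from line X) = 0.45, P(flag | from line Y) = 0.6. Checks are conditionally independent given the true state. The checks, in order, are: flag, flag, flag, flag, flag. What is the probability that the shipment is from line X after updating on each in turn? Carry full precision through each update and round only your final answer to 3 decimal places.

0.026

After 'flag': P(line X) = 0.45·0.1000 / (0.45·0.1000 + 0.6·0.9000) ≈ 0.0769
After 'flag': P(line X) = 0.45·0.0769 / (0.45·0.0769 + 0.6·0.9231) ≈ 0.0588
After 'flag': P(line X) = 0.45·0.0588 / (0.45·0.0588 + 0.6·0.9412) ≈ 0.0448
After 'flag': P(line X) = 0.45·0.0448 / (0.45·0.0448 + 0.6·0.9552) ≈ 0.0340
After 'flag': P(line X) = 0.45·0.0340 / (0.45·0.0340 + 0.6·0.9660) ≈ 0.0257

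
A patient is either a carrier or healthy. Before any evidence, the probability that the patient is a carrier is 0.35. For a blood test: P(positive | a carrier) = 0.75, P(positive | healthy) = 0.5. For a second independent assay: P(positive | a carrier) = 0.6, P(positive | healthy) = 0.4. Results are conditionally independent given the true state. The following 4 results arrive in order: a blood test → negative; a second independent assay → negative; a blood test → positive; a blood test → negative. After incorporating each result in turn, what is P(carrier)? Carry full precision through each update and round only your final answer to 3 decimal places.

After a blood test='negative': P(carrier) = 0.25·0.3500 / (0.25·0.3500 + 0.5·0.6500) ≈ 0.2121
After a second independent assay='negative': P(carrier) = 0.4·0.2121 / (0.4·0.2121 + 0.6·0.7879) ≈ 0.1522
After a blood test='positive': P(carrier) = 0.75·0.1522 / (0.75·0.1522 + 0.5·0.8478) ≈ 0.2121
After a blood test='negative': P(carrier) = 0.25·0.2121 / (0.25·0.2121 + 0.5·0.7879) ≈ 0.1186

0.119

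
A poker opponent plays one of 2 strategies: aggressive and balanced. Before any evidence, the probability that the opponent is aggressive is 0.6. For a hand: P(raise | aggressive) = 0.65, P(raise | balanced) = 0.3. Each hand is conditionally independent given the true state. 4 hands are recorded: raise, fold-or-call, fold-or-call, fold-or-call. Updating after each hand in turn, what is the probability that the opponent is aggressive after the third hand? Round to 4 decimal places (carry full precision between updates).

After 'raise': P(aggressive) = 0.65·0.6000 / (0.65·0.6000 + 0.3·0.4000) ≈ 0.7647
After 'fold-or-call': P(aggressive) = 0.35·0.7647 / (0.35·0.7647 + 0.7·0.2353) ≈ 0.6190
After 'fold-or-call': P(aggressive) = 0.35·0.6190 / (0.35·0.6190 + 0.7·0.3810) ≈ 0.4483

0.4483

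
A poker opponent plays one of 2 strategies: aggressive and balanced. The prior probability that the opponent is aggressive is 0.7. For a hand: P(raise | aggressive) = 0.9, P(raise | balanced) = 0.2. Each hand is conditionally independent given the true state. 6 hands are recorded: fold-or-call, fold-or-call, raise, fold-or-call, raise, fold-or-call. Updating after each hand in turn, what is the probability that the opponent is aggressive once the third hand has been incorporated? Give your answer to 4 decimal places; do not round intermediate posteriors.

After 'fold-or-call': P(aggressive) = 0.1·0.7000 / (0.1·0.7000 + 0.8·0.3000) ≈ 0.2258
After 'fold-or-call': P(aggressive) = 0.1·0.2258 / (0.1·0.2258 + 0.8·0.7742) ≈ 0.0352
After 'raise': P(aggressive) = 0.9·0.0352 / (0.9·0.0352 + 0.2·0.9648) ≈ 0.1409

0.1409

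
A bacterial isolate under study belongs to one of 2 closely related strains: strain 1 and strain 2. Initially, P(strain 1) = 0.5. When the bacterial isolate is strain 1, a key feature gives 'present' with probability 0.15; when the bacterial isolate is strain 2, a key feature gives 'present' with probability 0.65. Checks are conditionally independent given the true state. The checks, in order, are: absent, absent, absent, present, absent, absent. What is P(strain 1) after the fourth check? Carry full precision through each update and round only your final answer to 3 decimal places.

After 'absent': P(strain 1) = 0.85·0.5000 / (0.85·0.5000 + 0.35·0.5000) ≈ 0.7083
After 'absent': P(strain 1) = 0.85·0.7083 / (0.85·0.7083 + 0.35·0.2917) ≈ 0.8550
After 'absent': P(strain 1) = 0.85·0.8550 / (0.85·0.8550 + 0.35·0.1450) ≈ 0.9347
After 'present': P(strain 1) = 0.15·0.9347 / (0.15·0.9347 + 0.65·0.0653) ≈ 0.7677

0.768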